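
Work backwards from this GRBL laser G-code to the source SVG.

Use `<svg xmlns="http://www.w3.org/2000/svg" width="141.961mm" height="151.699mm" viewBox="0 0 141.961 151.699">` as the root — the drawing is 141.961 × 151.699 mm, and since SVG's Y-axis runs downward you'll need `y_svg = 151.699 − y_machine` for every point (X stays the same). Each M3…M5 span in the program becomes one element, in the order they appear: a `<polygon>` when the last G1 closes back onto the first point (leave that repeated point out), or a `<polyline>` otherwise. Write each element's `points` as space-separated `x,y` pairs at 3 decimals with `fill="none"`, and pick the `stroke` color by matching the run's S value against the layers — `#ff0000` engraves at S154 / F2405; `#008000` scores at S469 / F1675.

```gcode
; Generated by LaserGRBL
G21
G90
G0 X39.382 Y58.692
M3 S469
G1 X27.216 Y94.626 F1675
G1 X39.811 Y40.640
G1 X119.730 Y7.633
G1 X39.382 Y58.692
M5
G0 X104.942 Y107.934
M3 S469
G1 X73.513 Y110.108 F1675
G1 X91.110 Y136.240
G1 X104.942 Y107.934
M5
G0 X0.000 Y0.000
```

<svg xmlns="http://www.w3.org/2000/svg" width="141.961mm" height="151.699mm" viewBox="0 0 141.961 151.699">
  <polygon points="39.382,93.007 27.216,57.073 39.811,111.059 119.730,144.066" fill="none" stroke="#008000"/>
  <polygon points="104.942,43.765 73.513,41.591 91.110,15.459" fill="none" stroke="#008000"/>
</svg>

y_svg = 151.699 − y_m. Every run uses S469, so all elements get stroke `#008000` (score).

[1] closed run; points: 39.382,93.007 27.216,57.073 39.811,111.059 119.730,144.066

[2] closed run; points: 104.942,43.765 73.513,41.591 91.110,15.459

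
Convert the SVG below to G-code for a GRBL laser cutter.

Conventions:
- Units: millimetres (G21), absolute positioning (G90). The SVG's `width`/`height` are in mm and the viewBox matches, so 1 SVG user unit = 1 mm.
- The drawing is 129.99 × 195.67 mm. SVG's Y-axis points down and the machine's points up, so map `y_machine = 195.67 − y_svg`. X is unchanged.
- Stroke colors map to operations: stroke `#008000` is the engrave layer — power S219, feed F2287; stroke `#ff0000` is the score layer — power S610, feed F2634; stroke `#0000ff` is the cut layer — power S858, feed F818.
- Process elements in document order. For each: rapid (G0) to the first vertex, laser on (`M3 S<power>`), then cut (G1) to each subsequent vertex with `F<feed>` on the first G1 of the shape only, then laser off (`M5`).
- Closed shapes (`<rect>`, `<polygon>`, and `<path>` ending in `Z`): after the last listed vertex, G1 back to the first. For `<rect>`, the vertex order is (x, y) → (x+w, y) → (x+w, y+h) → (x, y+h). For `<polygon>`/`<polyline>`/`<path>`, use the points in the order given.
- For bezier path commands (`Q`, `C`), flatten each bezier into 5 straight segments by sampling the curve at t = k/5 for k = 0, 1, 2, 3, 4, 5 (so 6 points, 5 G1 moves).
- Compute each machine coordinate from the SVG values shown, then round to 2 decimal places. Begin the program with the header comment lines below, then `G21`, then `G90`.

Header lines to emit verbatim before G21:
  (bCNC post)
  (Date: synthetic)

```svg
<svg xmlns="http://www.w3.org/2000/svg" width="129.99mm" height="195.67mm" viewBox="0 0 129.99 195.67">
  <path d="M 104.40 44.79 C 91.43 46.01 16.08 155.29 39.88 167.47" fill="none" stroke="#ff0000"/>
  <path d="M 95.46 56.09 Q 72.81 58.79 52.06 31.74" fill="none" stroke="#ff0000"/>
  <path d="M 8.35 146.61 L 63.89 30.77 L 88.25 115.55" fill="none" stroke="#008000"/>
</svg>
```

(bCNC post)
(Date: synthetic)
G21
G90
G0 X104.40 Y150.88
M3 S610
G1 X90.42 Y138.82 F2634
G1 X69.23 Y110.68
G1 X48.57 Y76.29
G1 X36.21 Y45.52
G1 X39.88 Y28.20
M5
G0 X95.46 Y139.58
M3 S610
G1 X86.48 Y139.69 F2634
G1 X77.64 Y142.18
G1 X68.96 Y147.05
G1 X60.44 Y154.30
G1 X52.06 Y163.93
M5
G0 X8.35 Y49.06
M3 S219
G1 X63.89 Y164.90 F2287
G1 X88.25 Y80.12
M5

1 u = 1 mm; y_m = 195.67 − y.

[1] `<path>` cubic bezier, #ff0000→score S610 F2634: (104.40,150.88) → (90.42,138.82) → (69.23,110.68) → (48.57,76.29) → (36.21,45.52) → (39.88,28.20)

[2] `<path>` quadratic bezier, #ff0000→score S610 F2634: (95.46,139.58) → (86.48,139.69) → (77.64,142.18) → (68.96,147.05) → (60.44,154.30) → (52.06,163.93)

[3] `<path>` open polyline, #008000→engrave S219 F2287: (8.35,49.06) → (63.89,164.90) → (88.25,80.12)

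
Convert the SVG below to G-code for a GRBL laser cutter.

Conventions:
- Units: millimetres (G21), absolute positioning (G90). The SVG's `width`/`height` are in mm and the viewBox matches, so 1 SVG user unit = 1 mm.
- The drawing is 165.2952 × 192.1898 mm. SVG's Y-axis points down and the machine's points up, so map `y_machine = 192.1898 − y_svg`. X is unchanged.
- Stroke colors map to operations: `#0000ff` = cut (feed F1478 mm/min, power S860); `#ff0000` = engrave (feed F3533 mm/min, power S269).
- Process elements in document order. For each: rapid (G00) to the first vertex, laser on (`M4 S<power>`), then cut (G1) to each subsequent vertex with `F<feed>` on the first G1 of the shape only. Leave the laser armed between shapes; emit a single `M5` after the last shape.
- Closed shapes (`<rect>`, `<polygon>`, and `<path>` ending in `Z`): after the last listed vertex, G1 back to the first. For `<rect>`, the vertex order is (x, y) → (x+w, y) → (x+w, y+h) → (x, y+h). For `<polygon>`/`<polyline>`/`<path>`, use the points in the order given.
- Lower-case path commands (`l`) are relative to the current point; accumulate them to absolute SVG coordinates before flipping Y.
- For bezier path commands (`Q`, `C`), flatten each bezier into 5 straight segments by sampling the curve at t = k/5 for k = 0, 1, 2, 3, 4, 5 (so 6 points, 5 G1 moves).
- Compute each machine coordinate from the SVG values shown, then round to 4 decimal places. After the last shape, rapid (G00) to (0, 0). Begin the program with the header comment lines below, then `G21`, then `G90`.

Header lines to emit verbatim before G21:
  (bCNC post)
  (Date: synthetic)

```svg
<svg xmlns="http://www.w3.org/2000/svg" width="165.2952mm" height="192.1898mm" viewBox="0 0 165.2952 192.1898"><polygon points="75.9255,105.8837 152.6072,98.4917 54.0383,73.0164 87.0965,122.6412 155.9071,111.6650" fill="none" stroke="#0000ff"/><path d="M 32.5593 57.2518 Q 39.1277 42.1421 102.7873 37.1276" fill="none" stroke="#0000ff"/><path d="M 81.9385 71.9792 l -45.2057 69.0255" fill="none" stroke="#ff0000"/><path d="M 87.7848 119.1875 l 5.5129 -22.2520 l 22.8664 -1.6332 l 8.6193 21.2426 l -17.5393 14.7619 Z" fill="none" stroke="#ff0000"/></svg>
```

(bCNC post)
(Date: synthetic)
G21
G90
G00 X75.9255 Y86.3061
M4 S860
G1 X152.6072 Y93.6981 F1478
G1 X54.0383 Y119.1734
G1 X87.0965 Y69.5486
G1 X155.9071 Y80.5248
G1 X75.9255 Y86.3061
G00 X32.5593 Y134.9380
M4 S860
G1 X37.4703 Y140.5781 F1478
G1 X46.9486 Y145.4105
G1 X60.9942 Y149.4354
G1 X79.6071 Y152.6526
G1 X102.7873 Y155.0622
G00 X81.9385 Y120.2106
M4 S269
G1 X36.7328 Y51.1851 F3533
G00 X87.7848 Y73.0023
M4 S269
G1 X93.2977 Y95.2543 F3533
G1 X116.1641 Y96.8875
G1 X124.7834 Y75.6449
G1 X107.2441 Y60.8830
G1 X87.7848 Y73.0023
M5
G00 X0.0000 Y0.0000

Since the viewBox matches the mm dimensions, user units are millimetres directly. The only transform is the Y-flip y_m = 192.1898 − y_svg.

Shape 1 is a closed polygon drawn with `<polygon>`. Its stroke #0000ff means cut at S860, F1478. After flipping Y the toolpath is (75.9255,86.3061) → (152.6072,93.6981) → (54.0383,119.1734) → (87.0965,69.5486) → (155.9071,80.5248) → (75.9255,86.3061), returning to the start.

Shape 2 is a quadratic bezier drawn with `<path>`. Its stroke #0000ff means cut at S860, F1478. After flipping Y the toolpath is (32.5593,134.9380) → (37.4703,140.5781) → (46.9486,145.4105) → (60.9942,149.4354) → (79.6071,152.6526) → (102.7873,155.0622).

Shape 3 is a line segment drawn with `<path>`. Its stroke #ff0000 means engrave at S269, F3533. After flipping Y the toolpath is (81.9385,120.2106) → (36.7328,51.1851).

Shape 4 is a regular polygon drawn with `<path>`. Its stroke #ff0000 means engrave at S269, F3533. After flipping Y the toolpath is (87.7848,73.0023) → (93.2977,95.2543) → (116.1641,96.8875) → (124.7834,75.6449) → (107.2441,60.8830) → (87.7848,73.0023), returning to the start.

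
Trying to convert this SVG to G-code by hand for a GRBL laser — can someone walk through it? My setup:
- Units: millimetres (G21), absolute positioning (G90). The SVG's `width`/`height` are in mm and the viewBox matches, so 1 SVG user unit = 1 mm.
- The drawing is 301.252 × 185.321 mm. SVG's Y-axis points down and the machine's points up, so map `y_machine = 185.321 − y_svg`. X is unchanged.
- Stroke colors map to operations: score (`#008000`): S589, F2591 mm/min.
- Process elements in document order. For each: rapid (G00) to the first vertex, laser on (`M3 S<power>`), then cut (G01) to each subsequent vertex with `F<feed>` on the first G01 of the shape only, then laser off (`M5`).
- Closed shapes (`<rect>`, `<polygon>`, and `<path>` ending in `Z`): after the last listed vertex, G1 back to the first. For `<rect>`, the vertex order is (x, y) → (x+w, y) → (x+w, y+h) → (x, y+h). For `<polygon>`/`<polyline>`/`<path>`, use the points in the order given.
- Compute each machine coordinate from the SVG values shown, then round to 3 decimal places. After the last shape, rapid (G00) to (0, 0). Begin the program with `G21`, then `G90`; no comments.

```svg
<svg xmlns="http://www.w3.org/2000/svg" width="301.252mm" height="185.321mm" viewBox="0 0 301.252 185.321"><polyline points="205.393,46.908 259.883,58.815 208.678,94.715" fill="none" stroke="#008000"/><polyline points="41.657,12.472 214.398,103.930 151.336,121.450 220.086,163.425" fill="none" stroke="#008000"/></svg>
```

G21
G90
G00 X205.393 Y138.413
M3 S589
G01 X259.883 Y126.506 F2591
G01 X208.678 Y90.606
M5
G00 X41.657 Y172.849
M3 S589
G01 X214.398 Y81.391 F2591
G01 X151.336 Y63.871
G01 X220.086 Y21.896
M5
G00 X0.000 Y0.000

Since the viewBox matches the mm dimensions, user units are millimetres directly. The only transform is the Y-flip y_m = 185.321 − y_svg.

Shape 1 is a open polyline drawn with `<polyline>`. Its stroke #008000 means score at S589, F2591. After flipping Y the toolpath is (205.393,138.413) → (259.883,126.506) → (208.678,90.606).

Shape 2 is a open polyline drawn with `<polyline>`. Its stroke #008000 means score at S589, F2591. After flipping Y the toolpath is (41.657,172.849) → (214.398,81.391) → (151.336,63.871) → (220.086,21.896).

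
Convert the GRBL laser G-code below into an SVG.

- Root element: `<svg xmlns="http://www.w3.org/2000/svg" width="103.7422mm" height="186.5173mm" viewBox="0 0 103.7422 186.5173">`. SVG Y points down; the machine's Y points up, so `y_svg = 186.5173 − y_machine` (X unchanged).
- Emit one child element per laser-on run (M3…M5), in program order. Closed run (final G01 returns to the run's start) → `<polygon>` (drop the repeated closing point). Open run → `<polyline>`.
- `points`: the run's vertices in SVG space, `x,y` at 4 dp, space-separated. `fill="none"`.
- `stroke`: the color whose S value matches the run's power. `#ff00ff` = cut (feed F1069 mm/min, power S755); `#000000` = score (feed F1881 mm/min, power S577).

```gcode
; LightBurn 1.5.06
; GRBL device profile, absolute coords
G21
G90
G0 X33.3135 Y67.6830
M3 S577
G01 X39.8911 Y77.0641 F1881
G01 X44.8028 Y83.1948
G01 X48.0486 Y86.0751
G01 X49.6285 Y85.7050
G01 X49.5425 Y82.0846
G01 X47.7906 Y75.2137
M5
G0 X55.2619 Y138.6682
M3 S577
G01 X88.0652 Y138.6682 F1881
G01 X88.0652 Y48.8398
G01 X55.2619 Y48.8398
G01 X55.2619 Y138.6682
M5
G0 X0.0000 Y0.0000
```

Machine Y-up, SVG Y-down with viewBox height 186.5173, so y_svg = 186.5173 − y_machine; X carries over. Every run uses S577, so all elements get stroke `#000000` (score).

Run 1: The run is open, so emit a `<polyline>` with points (Y-flipped): 33.3135,118.8343 39.8911,109.4532 44.8028,103.3225 48.0486,100.4422 49.6285,100.8123 49.5425,104.4327 47.7906,111.3036.

Run 2: The run returns to its start, so emit a `<polygon>` with points (Y-flipped): 55.2619,47.8491 88.0652,47.8491 88.0652,137.6775 55.2619,137.6775.

<svg xmlns="http://www.w3.org/2000/svg" width="103.7422mm" height="186.5173mm" viewBox="0 0 103.7422 186.5173">
  <polyline points="33.3135,118.8343 39.8911,109.4532 44.8028,103.3225 48.0486,100.4422 49.6285,100.8123 49.5425,104.4327 47.7906,111.3036" fill="none" stroke="#000000"/>
  <polygon points="55.2619,47.8491 88.0652,47.8491 88.0652,137.6775 55.2619,137.6775" fill="none" stroke="#000000"/>
</svg>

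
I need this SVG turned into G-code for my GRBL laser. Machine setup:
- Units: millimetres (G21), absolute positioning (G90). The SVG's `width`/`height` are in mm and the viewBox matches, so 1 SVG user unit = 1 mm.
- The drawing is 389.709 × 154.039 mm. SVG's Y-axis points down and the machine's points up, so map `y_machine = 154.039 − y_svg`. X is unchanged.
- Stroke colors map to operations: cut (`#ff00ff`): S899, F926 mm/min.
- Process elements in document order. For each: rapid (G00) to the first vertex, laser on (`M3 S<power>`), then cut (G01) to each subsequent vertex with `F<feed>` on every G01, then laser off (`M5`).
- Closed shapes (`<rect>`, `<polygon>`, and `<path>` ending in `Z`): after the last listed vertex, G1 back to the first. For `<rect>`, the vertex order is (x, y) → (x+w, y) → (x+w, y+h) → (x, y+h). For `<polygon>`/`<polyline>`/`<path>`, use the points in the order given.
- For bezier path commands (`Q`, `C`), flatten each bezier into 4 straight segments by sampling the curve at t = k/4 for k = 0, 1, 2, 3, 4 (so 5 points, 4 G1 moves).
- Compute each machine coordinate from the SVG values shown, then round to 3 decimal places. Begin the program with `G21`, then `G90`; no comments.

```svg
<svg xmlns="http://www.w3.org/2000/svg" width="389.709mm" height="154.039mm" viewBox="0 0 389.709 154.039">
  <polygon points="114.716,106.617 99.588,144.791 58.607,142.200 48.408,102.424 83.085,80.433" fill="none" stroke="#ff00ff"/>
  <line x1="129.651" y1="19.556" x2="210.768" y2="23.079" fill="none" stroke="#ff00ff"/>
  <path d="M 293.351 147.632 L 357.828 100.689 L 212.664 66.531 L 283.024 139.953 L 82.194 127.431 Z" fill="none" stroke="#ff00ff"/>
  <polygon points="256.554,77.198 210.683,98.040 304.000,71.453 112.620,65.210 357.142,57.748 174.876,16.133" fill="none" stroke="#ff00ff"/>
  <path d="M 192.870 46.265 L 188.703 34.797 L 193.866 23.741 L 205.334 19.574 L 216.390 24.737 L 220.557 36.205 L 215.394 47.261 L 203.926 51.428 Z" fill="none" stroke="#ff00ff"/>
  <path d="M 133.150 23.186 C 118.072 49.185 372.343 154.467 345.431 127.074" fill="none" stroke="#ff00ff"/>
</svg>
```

Since the viewBox matches the mm dimensions, user units are millimetres directly. The only transform is the Y-flip y_m = 154.039 − y_svg.

Shape 1 is a regular polygon drawn with `<polygon>`. Its stroke #ff00ff means cut at S899, F926. After flipping Y the toolpath is (114.716,47.422) → (99.588,9.248) → (58.607,11.839) → (48.408,51.615) → (83.085,73.606) → (114.716,47.422), returning to the start.

Shape 2 is a line segment drawn with `<line>`. Its stroke #ff00ff means cut at S899, F926. After flipping Y the toolpath is (129.651,134.483) → (210.768,130.960).

Shape 3 is a closed polygon drawn with `<path>`. Its stroke #ff00ff means cut at S899, F926. After flipping Y the toolpath is (293.351,6.407) → (357.828,53.350) → (212.664,87.508) → (283.024,14.086) → (82.194,26.608) → (293.351,6.407), returning to the start.

Shape 4 is a closed polygon drawn with `<polygon>`. Its stroke #ff00ff means cut at S899, F926. After flipping Y the toolpath is (256.554,76.841) → (210.683,55.999) → (304.000,82.586) → (112.620,88.829) → (357.142,96.291) → (174.876,137.906) → (256.554,76.841), returning to the start.

Shape 5 is a regular polygon drawn with `<path>`. Its stroke #ff00ff means cut at S899, F926. After flipping Y the toolpath is (192.870,107.774) → (188.703,119.242) → (193.866,130.298) → (205.334,134.465) → (216.390,129.302) → (220.557,117.834) → (215.394,106.778) → (203.926,102.611) → (192.870,107.774), returning to the start.

Shape 6 is a cubic bezier drawn with `<path>`. Its stroke #ff00ff means cut at S899, F926. After flipping Y the toolpath is (133.150,130.853) → (163.742,99.800) → (243.728,58.887) → (321.495,27.985) → (345.431,26.965).

G21
G90
G00 X114.716 Y47.422
M3 S899
G01 X99.588 Y9.248 F926
G01 X58.607 Y11.839 F926
G01 X48.408 Y51.615 F926
G01 X83.085 Y73.606 F926
G01 X114.716 Y47.422 F926
M5
G00 X129.651 Y134.483
M3 S899
G01 X210.768 Y130.960 F926
M5
G00 X293.351 Y6.407
M3 S899
G01 X357.828 Y53.350 F926
G01 X212.664 Y87.508 F926
G01 X283.024 Y14.086 F926
G01 X82.194 Y26.608 F926
G01 X293.351 Y6.407 F926
M5
G00 X256.554 Y76.841
M3 S899
G01 X210.683 Y55.999 F926
G01 X304.000 Y82.586 F926
G01 X112.620 Y88.829 F926
G01 X357.142 Y96.291 F926
G01 X174.876 Y137.906 F926
G01 X256.554 Y76.841 F926
M5
G00 X192.870 Y107.774
M3 S899
G01 X188.703 Y119.242 F926
G01 X193.866 Y130.298 F926
G01 X205.334 Y134.465 F926
G01 X216.390 Y129.302 F926
G01 X220.557 Y117.834 F926
G01 X215.394 Y106.778 F926
G01 X203.926 Y102.611 F926
G01 X192.870 Y107.774 F926
M5
G00 X133.150 Y130.853
M3 S899
G01 X163.742 Y99.800 F926
G01 X243.728 Y58.887 F926
G01 X321.495 Y27.985 F926
G01 X345.431 Y26.965 F926
M5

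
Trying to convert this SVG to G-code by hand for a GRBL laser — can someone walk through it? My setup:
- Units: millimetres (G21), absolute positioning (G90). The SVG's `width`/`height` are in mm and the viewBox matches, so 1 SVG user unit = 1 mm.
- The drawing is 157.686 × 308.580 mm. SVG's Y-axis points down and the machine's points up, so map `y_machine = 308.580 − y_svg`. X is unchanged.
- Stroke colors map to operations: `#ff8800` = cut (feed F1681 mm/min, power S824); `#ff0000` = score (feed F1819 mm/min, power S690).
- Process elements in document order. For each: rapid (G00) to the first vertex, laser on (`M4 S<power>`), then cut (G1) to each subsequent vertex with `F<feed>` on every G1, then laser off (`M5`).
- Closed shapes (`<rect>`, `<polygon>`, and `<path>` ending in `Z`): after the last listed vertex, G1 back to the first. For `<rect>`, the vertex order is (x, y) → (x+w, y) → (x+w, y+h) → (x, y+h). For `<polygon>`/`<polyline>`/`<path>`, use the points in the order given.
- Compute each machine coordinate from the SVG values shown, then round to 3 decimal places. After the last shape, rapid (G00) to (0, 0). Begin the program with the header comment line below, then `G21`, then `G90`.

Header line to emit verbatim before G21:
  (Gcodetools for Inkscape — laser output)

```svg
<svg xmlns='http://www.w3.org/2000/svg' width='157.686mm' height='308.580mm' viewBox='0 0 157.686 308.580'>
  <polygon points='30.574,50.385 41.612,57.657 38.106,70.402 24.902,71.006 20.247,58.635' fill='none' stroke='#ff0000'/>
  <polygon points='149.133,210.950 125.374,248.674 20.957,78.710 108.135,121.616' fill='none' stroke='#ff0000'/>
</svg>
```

(Gcodetools for Inkscape — laser output)
G21
G90
G00 X30.574 Y258.195
M4 S690
G1 X41.612 Y250.923 F1819
G1 X38.106 Y238.178 F1819
G1 X24.902 Y237.574 F1819
G1 X20.247 Y249.945 F1819
G1 X30.574 Y258.195 F1819
M5
G00 X149.133 Y97.630
M4 S690
G1 X125.374 Y59.906 F1819
G1 X20.957 Y229.870 F1819
G1 X108.135 Y186.964 F1819
G1 X149.133 Y97.630 F1819
M5
G00 X0.000 Y0.000

Since the viewBox matches the mm dimensions, user units are millimetres directly. The only transform is the Y-flip y_m = 308.580 − y_svg.

Shape 1 is a regular polygon drawn with `<polygon>`. Its stroke #ff0000 means score at S690, F1819. After flipping Y the toolpath is (30.574,258.195) → (41.612,250.923) → (38.106,238.178) → (24.902,237.574) → (20.247,249.945) → (30.574,258.195), returning to the start.

Shape 2 is a closed polygon drawn with `<polygon>`. Its stroke #ff0000 means score at S690, F1819. After flipping Y the toolpath is (149.133,97.630) → (125.374,59.906) → (20.957,229.870) → (108.135,186.964) → (149.133,97.630), returning to the start.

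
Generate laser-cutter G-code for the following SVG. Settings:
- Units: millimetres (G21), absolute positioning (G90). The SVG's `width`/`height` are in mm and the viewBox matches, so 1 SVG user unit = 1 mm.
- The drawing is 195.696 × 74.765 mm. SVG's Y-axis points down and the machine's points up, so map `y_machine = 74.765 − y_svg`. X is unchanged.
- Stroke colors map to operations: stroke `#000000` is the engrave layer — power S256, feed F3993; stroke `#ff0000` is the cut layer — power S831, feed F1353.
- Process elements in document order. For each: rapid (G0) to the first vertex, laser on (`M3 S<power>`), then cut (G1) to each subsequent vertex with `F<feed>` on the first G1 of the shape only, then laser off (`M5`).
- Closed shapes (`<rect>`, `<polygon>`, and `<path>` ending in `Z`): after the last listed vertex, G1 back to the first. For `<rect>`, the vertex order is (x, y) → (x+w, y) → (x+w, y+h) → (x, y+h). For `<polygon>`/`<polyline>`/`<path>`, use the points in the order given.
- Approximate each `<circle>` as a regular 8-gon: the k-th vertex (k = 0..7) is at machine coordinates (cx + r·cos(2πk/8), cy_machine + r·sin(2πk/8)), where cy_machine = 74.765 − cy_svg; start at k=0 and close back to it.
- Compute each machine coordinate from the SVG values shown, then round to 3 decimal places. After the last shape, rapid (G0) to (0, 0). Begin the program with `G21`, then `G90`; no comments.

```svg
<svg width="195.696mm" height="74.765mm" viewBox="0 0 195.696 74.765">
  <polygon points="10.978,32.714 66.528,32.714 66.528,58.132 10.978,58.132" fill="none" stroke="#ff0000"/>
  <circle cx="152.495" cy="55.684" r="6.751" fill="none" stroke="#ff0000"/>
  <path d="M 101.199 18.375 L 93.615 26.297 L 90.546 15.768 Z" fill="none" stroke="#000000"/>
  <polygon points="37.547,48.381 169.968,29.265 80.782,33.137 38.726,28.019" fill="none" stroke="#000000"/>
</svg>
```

viewBox `0 0 195.696 74.765` with mm width/height → 1 unit = 1 mm. Flip: y_m = 74.765 − y_svg.

**Shape 1** — `<polygon>` rectangle, stroke `#ff0000` → cut (S831, F1353). Machine vertices: (10.978,42.051) → (66.528,42.051) → (66.528,16.633) → (10.978,16.633) → (10.978,42.051). Closed: final G1 returns to the first vertex.

**Shape 2** — `<circle>` circle, stroke `#ff0000` → cut (S831, F1353). Machine vertices: (159.246,19.081) → (157.269,23.855) → (152.495,25.832) → (147.721,23.855) → (145.744,19.081) → (147.721,14.307) → (152.495,12.330) → (157.269,14.307) → (159.246,19.081). Closed: final G1 returns to the first vertex.

**Shape 3** — `<path>` regular polygon, stroke `#000000` → engrave (S256, F3993). Machine vertices: (101.199,56.390) → (93.615,48.468) → (90.546,58.997) → (101.199,56.390). Closed: final G1 returns to the first vertex.

**Shape 4** — `<polygon>` closed polygon, stroke `#000000` → engrave (S256, F3993). Machine vertices: (37.547,26.384) → (169.968,45.500) → (80.782,41.628) → (38.726,46.746) → (37.547,26.384). Closed: final G1 returns to the first vertex.

G21
G90
G0 X10.978 Y42.051
M3 S831
G1 X66.528 Y42.051 F1353
G1 X66.528 Y16.633
G1 X10.978 Y16.633
G1 X10.978 Y42.051
M5
G0 X159.246 Y19.081
M3 S831
G1 X157.269 Y23.855 F1353
G1 X152.495 Y25.832
G1 X147.721 Y23.855
G1 X145.744 Y19.081
G1 X147.721 Y14.307
G1 X152.495 Y12.330
G1 X157.269 Y14.307
G1 X159.246 Y19.081
M5
G0 X101.199 Y56.390
M3 S256
G1 X93.615 Y48.468 F3993
G1 X90.546 Y58.997
G1 X101.199 Y56.390
M5
G0 X37.547 Y26.384
M3 S256
G1 X169.968 Y45.500 F3993
G1 X80.782 Y41.628
G1 X38.726 Y46.746
G1 X37.547 Y26.384
M5
G0 X0.000 Y0.000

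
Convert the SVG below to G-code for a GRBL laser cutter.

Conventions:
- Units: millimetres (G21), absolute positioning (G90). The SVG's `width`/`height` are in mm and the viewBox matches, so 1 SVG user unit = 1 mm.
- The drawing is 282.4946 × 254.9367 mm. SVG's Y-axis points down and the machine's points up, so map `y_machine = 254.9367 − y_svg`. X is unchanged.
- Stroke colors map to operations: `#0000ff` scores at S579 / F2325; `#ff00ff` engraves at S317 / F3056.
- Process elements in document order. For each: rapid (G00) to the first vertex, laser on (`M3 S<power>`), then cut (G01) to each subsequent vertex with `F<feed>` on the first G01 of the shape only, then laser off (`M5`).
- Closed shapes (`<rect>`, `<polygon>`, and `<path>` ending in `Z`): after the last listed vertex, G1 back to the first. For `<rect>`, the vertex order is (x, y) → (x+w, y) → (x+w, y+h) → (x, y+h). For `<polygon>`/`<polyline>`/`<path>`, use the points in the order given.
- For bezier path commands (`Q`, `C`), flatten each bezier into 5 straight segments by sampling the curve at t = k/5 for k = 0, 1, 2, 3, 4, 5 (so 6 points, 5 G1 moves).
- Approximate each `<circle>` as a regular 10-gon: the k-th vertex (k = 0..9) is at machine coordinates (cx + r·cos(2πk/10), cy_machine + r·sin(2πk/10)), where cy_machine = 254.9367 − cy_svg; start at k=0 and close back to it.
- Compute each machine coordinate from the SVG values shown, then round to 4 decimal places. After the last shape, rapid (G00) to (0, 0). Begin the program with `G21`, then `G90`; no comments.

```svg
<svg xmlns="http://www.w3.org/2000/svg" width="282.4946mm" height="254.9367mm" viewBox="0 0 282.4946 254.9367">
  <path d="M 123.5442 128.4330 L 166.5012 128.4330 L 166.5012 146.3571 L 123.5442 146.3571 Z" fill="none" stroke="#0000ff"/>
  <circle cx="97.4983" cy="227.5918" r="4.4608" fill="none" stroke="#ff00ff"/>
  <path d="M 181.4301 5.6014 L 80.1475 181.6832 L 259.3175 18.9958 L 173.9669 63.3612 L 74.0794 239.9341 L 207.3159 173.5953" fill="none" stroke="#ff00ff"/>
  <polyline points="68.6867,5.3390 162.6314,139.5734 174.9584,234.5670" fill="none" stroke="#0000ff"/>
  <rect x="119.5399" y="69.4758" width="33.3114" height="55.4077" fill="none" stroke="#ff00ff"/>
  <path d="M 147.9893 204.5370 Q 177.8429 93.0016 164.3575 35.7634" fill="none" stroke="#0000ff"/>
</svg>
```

Since the viewBox matches the mm dimensions, user units are millimetres directly. The only transform is the Y-flip y_m = 254.9367 − y_svg.

Shape 1 is a rectangle drawn with `<path>`. Its stroke #0000ff means score at S579, F2325. After flipping Y the toolpath is (123.5442,126.5037) → (166.5012,126.5037) → (166.5012,108.5796) → (123.5442,108.5796) → (123.5442,126.5037), returning to the start.

Shape 2 is a circle drawn with `<circle>`. Its stroke #ff00ff means engrave at S317, F3056. After flipping Y the toolpath is (101.9591,27.3449) → (101.1072,29.9669) → (98.8768,31.5874) → (96.1198,31.5874) → (93.8894,29.9669) → (93.0375,27.3449) → (93.8894,24.7229) → (96.1198,23.1024) → (98.8768,23.1024) → (101.1072,24.7229) → (101.9591,27.3449), returning to the start.

Shape 3 is a open polyline drawn with `<path>`. Its stroke #ff00ff means engrave at S317, F3056. After flipping Y the toolpath is (181.4301,249.3353) → (80.1475,73.2535) → (259.3175,235.9409) → (173.9669,191.5755) → (74.0794,15.0026) → (207.3159,81.3414).

Shape 4 is a open polyline drawn with `<polyline>`. Its stroke #0000ff means score at S579, F2325. After flipping Y the toolpath is (68.6867,249.5977) → (162.6314,115.3633) → (174.9584,20.3697).

Shape 5 is a rectangle drawn with `<rect>`. Its stroke #ff00ff means engrave at S317, F3056. After flipping Y the toolpath is (119.5399,185.4609) → (152.8513,185.4609) → (152.8513,130.0532) → (119.5399,130.0532) → (119.5399,185.4609), returning to the start.

Shape 6 is a quadratic bezier drawn with `<path>`. Its stroke #0000ff means score at S579, F2325. After flipping Y the toolpath is (147.9893,50.3997) → (158.1972,92.8420) → (164.9379,130.9405) → (168.2116,164.6952) → (168.0181,194.1061) → (164.3575,219.1733).

G21
G90
G00 X123.5442 Y126.5037
M3 S579
G01 X166.5012 Y126.5037 F2325
G01 X166.5012 Y108.5796
G01 X123.5442 Y108.5796
G01 X123.5442 Y126.5037
M5
G00 X101.9591 Y27.3449
M3 S317
G01 X101.1072 Y29.9669 F3056
G01 X98.8768 Y31.5874
G01 X96.1198 Y31.5874
G01 X93.8894 Y29.9669
G01 X93.0375 Y27.3449
G01 X93.8894 Y24.7229
G01 X96.1198 Y23.1024
G01 X98.8768 Y23.1024
G01 X101.1072 Y24.7229
G01 X101.9591 Y27.3449
M5
G00 X181.4301 Y249.3353
M3 S317
G01 X80.1475 Y73.2535 F3056
G01 X259.3175 Y235.9409
G01 X173.9669 Y191.5755
G01 X74.0794 Y15.0026
G01 X207.3159 Y81.3414
M5
G00 X68.6867 Y249.5977
M3 S579
G01 X162.6314 Y115.3633 F2325
G01 X174.9584 Y20.3697
M5
G00 X119.5399 Y185.4609
M3 S317
G01 X152.8513 Y185.4609 F3056
G01 X152.8513 Y130.0532
G01 X119.5399 Y130.0532
G01 X119.5399 Y185.4609
M5
G00 X147.9893 Y50.3997
M3 S579
G01 X158.1972 Y92.8420 F2325
G01 X164.9379 Y130.9405
G01 X168.2116 Y164.6952
G01 X168.0181 Y194.1061
G01 X164.3575 Y219.1733
M5
G00 X0.0000 Y0.0000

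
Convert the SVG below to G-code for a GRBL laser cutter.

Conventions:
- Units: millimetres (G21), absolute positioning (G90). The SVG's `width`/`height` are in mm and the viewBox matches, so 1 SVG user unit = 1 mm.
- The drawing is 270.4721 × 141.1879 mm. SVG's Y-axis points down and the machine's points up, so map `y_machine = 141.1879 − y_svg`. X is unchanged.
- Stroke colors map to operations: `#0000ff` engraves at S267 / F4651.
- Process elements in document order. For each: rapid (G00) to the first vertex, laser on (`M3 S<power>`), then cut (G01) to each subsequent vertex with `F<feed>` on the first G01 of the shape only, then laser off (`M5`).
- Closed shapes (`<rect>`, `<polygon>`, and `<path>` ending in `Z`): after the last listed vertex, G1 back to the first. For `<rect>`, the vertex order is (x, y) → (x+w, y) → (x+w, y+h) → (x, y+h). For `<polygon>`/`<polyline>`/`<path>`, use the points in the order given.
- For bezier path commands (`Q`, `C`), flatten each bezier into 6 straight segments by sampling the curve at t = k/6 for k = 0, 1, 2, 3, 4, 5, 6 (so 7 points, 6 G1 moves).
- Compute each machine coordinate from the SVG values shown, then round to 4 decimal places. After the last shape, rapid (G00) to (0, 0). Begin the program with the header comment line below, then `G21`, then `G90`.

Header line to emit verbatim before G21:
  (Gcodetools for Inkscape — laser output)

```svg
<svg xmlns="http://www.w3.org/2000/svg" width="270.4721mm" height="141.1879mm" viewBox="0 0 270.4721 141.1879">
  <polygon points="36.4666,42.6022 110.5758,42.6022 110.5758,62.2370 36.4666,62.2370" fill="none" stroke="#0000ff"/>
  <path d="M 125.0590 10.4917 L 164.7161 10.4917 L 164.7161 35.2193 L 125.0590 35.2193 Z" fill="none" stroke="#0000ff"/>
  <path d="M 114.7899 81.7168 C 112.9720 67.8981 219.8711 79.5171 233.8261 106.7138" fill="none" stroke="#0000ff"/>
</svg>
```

1 u = 1 mm; y_m = 141.1879 − y.

[1] `<polygon>` rectangle, #0000ff→engrave S267 F4651: (36.4666,98.5857) → (110.5758,98.5857) → (110.5758,78.9509) → (36.4666,78.9509) → (36.4666,98.5857) (closed)

[2] `<path>` rectangle, #0000ff→engrave S267 F4651: (125.0590,130.6962) → (164.7161,130.6962) → (164.7161,105.9686) → (125.0590,105.9686) → (125.0590,130.6962) (closed)

[3] `<path>` cubic bezier, #0000ff→engrave S267 F4651: (114.7899,59.4711) → (122.0071,64.3063) → (141.7421,65.1758) → (168.3932,62.3534) → (196.3587,56.1130) → (220.0369,46.7287) → (233.8261,34.4741)

(Gcodetools for Inkscape — laser output)
G21
G90
G00 X36.4666 Y98.5857
M3 S267
G01 X110.5758 Y98.5857 F4651
G01 X110.5758 Y78.9509
G01 X36.4666 Y78.9509
G01 X36.4666 Y98.5857
M5
G00 X125.0590 Y130.6962
M3 S267
G01 X164.7161 Y130.6962 F4651
G01 X164.7161 Y105.9686
G01 X125.0590 Y105.9686
G01 X125.0590 Y130.6962
M5
G00 X114.7899 Y59.4711
M3 S267
G01 X122.0071 Y64.3063 F4651
G01 X141.7421 Y65.1758
G01 X168.3932 Y62.3534
G01 X196.3587 Y56.1130
G01 X220.0369 Y46.7287
G01 X233.8261 Y34.4741
M5
G00 X0.0000 Y0.0000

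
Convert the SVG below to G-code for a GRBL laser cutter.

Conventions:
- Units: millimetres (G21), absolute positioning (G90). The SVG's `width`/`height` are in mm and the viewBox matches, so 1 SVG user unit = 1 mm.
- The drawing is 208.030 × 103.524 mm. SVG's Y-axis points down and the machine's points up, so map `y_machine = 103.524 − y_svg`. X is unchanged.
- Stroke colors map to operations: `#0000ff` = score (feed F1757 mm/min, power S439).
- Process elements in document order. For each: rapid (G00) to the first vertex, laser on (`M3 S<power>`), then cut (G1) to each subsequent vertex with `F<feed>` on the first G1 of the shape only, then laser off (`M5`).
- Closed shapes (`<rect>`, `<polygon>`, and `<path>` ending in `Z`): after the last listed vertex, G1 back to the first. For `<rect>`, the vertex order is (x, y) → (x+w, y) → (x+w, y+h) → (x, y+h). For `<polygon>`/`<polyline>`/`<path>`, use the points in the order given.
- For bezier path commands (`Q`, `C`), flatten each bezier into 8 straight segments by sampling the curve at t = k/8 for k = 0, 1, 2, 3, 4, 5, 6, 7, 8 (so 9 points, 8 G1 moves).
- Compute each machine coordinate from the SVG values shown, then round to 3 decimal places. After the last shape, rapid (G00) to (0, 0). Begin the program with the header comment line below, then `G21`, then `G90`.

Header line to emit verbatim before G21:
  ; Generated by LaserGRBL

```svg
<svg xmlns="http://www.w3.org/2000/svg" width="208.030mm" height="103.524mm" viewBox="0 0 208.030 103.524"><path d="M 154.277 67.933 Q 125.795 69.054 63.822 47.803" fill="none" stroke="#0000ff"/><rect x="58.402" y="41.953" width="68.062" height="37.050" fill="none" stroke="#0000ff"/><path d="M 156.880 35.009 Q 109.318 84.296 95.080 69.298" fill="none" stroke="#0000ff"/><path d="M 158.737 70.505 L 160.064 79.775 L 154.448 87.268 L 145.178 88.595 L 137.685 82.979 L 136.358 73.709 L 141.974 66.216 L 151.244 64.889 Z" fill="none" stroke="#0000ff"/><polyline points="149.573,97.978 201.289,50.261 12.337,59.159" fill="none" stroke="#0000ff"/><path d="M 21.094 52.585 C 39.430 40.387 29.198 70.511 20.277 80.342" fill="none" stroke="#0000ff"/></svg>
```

Since the viewBox matches the mm dimensions, user units are millimetres directly. The only transform is the Y-flip y_m = 103.524 − y_svg.

Shape 1 is a quadratic bezier drawn with `<path>`. Its stroke #0000ff means score at S439, F1757. After flipping Y the toolpath is (154.277,35.591) → (146.633,35.660) → (137.943,36.429) → (128.206,37.896) → (117.422,40.063) → (105.592,42.929) → (92.715,46.494) → (78.792,50.758) → (63.822,55.721).

Shape 2 is a rectangle drawn with `<rect>`. Its stroke #0000ff means score at S439, F1757. After flipping Y the toolpath is (58.402,61.571) → (126.464,61.571) → (126.464,24.521) → (58.402,24.521) → (58.402,61.571), returning to the start.

Shape 3 is a quadratic bezier drawn with `<path>`. Its stroke #0000ff means score at S439, F1757. After flipping Y the toolpath is (156.880,68.515) → (145.510,57.198) → (135.182,47.889) → (125.895,40.590) → (117.649,35.299) → (110.445,32.018) → (104.282,30.745) → (99.160,31.481) → (95.080,34.226).

Shape 4 is a regular polygon drawn with `<path>`. Its stroke #0000ff means score at S439, F1757. After flipping Y the toolpath is (158.737,33.019) → (160.064,23.749) → (154.448,16.256) → (145.178,14.929) → (137.685,20.545) → (136.358,29.815) → (141.974,37.308) → (151.244,38.635) → (158.737,33.019), returning to the start.

Shape 5 is a open polyline drawn with `<polyline>`. Its stroke #0000ff means score at S439, F1757. After flipping Y the toolpath is (149.573,5.546) → (201.289,53.263) → (12.337,44.365).

Shape 6 is a cubic bezier drawn with `<path>`. Its stroke #0000ff means score at S439, F1757. After flipping Y the toolpath is (21.094,50.939) → (26.689,53.652) → (29.956,53.130) → (31.246,50.109) → (30.907,45.321) → (29.291,39.501) → (26.747,33.382) → (23.625,27.698) → (20.277,23.182).

; Generated by LaserGRBL
G21
G90
G00 X154.277 Y35.591
M3 S439
G1 X146.633 Y35.660 F1757
G1 X137.943 Y36.429
G1 X128.206 Y37.896
G1 X117.422 Y40.063
G1 X105.592 Y42.929
G1 X92.715 Y46.494
G1 X78.792 Y50.758
G1 X63.822 Y55.721
M5
G00 X58.402 Y61.571
M3 S439
G1 X126.464 Y61.571 F1757
G1 X126.464 Y24.521
G1 X58.402 Y24.521
G1 X58.402 Y61.571
M5
G00 X156.880 Y68.515
M3 S439
G1 X145.510 Y57.198 F1757
G1 X135.182 Y47.889
G1 X125.895 Y40.590
G1 X117.649 Y35.299
G1 X110.445 Y32.018
G1 X104.282 Y30.745
G1 X99.160 Y31.481
G1 X95.080 Y34.226
M5
G00 X158.737 Y33.019
M3 S439
G1 X160.064 Y23.749 F1757
G1 X154.448 Y16.256
G1 X145.178 Y14.929
G1 X137.685 Y20.545
G1 X136.358 Y29.815
G1 X141.974 Y37.308
G1 X151.244 Y38.635
G1 X158.737 Y33.019
M5
G00 X149.573 Y5.546
M3 S439
G1 X201.289 Y53.263 F1757
G1 X12.337 Y44.365
M5
G00 X21.094 Y50.939
M3 S439
G1 X26.689 Y53.652 F1757
G1 X29.956 Y53.130
G1 X31.246 Y50.109
G1 X30.907 Y45.321
G1 X29.291 Y39.501
G1 X26.747 Y33.382
G1 X23.625 Y27.698
G1 X20.277 Y23.182
M5
G00 X0.000 Y0.000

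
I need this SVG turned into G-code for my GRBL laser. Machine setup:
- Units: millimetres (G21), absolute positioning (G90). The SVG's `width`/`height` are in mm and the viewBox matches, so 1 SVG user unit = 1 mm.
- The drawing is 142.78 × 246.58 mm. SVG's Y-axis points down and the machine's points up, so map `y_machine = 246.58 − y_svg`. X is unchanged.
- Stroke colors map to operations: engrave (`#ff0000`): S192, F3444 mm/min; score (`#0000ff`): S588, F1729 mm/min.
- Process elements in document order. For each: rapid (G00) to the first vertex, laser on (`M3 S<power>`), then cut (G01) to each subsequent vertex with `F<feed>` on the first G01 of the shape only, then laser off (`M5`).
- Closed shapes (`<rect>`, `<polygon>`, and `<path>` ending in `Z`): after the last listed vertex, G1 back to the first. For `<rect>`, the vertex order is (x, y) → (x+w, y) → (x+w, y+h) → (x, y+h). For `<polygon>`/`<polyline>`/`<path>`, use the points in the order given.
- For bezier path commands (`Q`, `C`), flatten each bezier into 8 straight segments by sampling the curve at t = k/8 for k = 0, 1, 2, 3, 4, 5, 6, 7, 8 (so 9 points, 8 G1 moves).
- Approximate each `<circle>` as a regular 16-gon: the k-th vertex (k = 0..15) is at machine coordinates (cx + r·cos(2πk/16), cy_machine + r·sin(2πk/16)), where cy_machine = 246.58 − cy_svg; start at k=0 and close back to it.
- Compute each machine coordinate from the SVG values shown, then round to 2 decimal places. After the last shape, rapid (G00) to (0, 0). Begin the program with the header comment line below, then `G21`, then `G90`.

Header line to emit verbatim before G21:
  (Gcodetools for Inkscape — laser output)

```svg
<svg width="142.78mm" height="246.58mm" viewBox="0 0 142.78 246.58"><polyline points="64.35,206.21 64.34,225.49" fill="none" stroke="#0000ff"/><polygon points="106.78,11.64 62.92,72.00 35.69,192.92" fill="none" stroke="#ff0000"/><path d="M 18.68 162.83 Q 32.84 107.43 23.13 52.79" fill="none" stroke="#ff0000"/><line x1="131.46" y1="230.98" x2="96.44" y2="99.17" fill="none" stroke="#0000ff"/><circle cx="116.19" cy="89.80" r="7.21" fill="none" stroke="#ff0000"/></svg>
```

Since the viewBox matches the mm dimensions, user units are millimetres directly. The only transform is the Y-flip y_m = 246.58 − y_svg.

Shape 1 is a line segment drawn with `<polyline>`. Its stroke #0000ff means score at S588, F1729. After flipping Y the toolpath is (64.35,40.37) → (64.34,21.09).

Shape 2 is a closed polygon drawn with `<polygon>`. Its stroke #ff0000 means engrave at S192, F3444. After flipping Y the toolpath is (106.78,234.94) → (62.92,174.58) → (35.69,53.66) → (106.78,234.94), returning to the start.

Shape 3 is a quadratic bezier drawn with `<path>`. Its stroke #ff0000 means engrave at S192, F3444. After flipping Y the toolpath is (18.68,83.75) → (21.85,97.59) → (24.27,111.40) → (25.94,125.19) → (26.87,138.96) → (27.06,152.70) → (26.49,166.42) → (25.18,180.12) → (23.13,193.79).

Shape 4 is a line segment drawn with `<line>`. Its stroke #0000ff means score at S588, F1729. After flipping Y the toolpath is (131.46,15.60) → (96.44,147.41).

Shape 5 is a circle drawn with `<circle>`. Its stroke #ff0000 means engrave at S192, F3444. After flipping Y the toolpath is (123.40,156.78) → (122.85,159.54) → (121.29,161.88) → (118.95,163.44) → (116.19,163.99) → (113.43,163.44) → (111.09,161.88) → (109.53,159.54) → (108.98,156.78) → (109.53,154.02) → (111.09,151.68) → (113.43,150.12) → (116.19,149.57) → (118.95,150.12) → (121.29,151.68) → (122.85,154.02) → (123.40,156.78), returning to the start.

(Gcodetools for Inkscape — laser output)
G21
G90
G00 X64.35 Y40.37
M3 S588
G01 X64.34 Y21.09 F1729
M5
G00 X106.78 Y234.94
M3 S192
G01 X62.92 Y174.58 F3444
G01 X35.69 Y53.66
G01 X106.78 Y234.94
M5
G00 X18.68 Y83.75
M3 S192
G01 X21.85 Y97.59 F3444
G01 X24.27 Y111.40
G01 X25.94 Y125.19
G01 X26.87 Y138.96
G01 X27.06 Y152.70
G01 X26.49 Y166.42
G01 X25.18 Y180.12
G01 X23.13 Y193.79
M5
G00 X131.46 Y15.60
M3 S588
G01 X96.44 Y147.41 F1729
M5
G00 X123.40 Y156.78
M3 S192
G01 X122.85 Y159.54 F3444
G01 X121.29 Y161.88
G01 X118.95 Y163.44
G01 X116.19 Y163.99
G01 X113.43 Y163.44
G01 X111.09 Y161.88
G01 X109.53 Y159.54
G01 X108.98 Y156.78
G01 X109.53 Y154.02
G01 X111.09 Y151.68
G01 X113.43 Y150.12
G01 X116.19 Y149.57
G01 X118.95 Y150.12
G01 X121.29 Y151.68
G01 X122.85 Y154.02
G01 X123.40 Y156.78
M5
G00 X0.00 Y0.00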